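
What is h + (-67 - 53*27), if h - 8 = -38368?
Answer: -39858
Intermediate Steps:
h = -38360 (h = 8 - 38368 = -38360)
h + (-67 - 53*27) = -38360 + (-67 - 53*27) = -38360 + (-67 - 1431) = -38360 - 1498 = -39858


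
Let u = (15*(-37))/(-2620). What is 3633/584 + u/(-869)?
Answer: 413560881/66481976 ≈ 6.2206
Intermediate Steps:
u = 111/524 (u = -555*(-1/2620) = 111/524 ≈ 0.21183)
3633/584 + u/(-869) = 3633/584 + (111/524)/(-869) = 3633*(1/584) + (111/524)*(-1/869) = 3633/584 - 111/455356 = 413560881/66481976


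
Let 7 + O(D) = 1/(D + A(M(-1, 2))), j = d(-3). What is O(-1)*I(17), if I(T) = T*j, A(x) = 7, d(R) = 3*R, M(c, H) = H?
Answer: 2091/2 ≈ 1045.5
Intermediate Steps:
j = -9 (j = 3*(-3) = -9)
I(T) = -9*T (I(T) = T*(-9) = -9*T)
O(D) = -7 + 1/(7 + D) (O(D) = -7 + 1/(D + 7) = -7 + 1/(7 + D))
O(-1)*I(17) = ((-48 - 7*(-1))/(7 - 1))*(-9*17) = ((-48 + 7)/6)*(-153) = ((1/6)*(-41))*(-153) = -41/6*(-153) = 2091/2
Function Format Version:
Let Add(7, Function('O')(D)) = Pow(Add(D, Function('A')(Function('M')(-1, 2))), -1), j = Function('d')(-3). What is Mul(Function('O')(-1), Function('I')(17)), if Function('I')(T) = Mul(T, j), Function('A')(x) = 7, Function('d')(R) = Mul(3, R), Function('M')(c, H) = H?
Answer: Rational(2091, 2) ≈ 1045.5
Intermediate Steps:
j = -9 (j = Mul(3, -3) = -9)
Function('I')(T) = Mul(-9, T) (Function('I')(T) = Mul(T, -9) = Mul(-9, T))
Function('O')(D) = Add(-7, Pow(Add(7, D), -1)) (Function('O')(D) = Add(-7, Pow(Add(D, 7), -1)) = Add(-7, Pow(Add(7, D), -1)))
Mul(Function('O')(-1), Function('I')(17)) = Mul(Mul(Pow(Add(7, -1), -1), Add(-48, Mul(-7, -1))), Mul(-9, 17)) = Mul(Mul(Pow(6, -1), Add(-48, 7)), -153) = Mul(Mul(Rational(1, 6), -41), -153) = Mul(Rational(-41, 6), -153) = Rational(2091, 2)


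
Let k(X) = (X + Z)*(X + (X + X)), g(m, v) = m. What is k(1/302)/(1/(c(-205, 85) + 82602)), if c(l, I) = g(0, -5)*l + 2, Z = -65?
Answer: -1216075437/22801 ≈ -53334.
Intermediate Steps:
k(X) = 3*X*(-65 + X) (k(X) = (X - 65)*(X + (X + X)) = (-65 + X)*(X + 2*X) = (-65 + X)*(3*X) = 3*X*(-65 + X))
c(l, I) = 2 (c(l, I) = 0*l + 2 = 0 + 2 = 2)
k(1/302)/(1/(c(-205, 85) + 82602)) = (3*(-65 + 1/302)/302)/(1/(2 + 82602)) = (3*(1/302)*(-65 + 1/302))/(1/82604) = (3*(1/302)*(-19629/302))/(1/82604) = -58887/91204*82604 = -1216075437/22801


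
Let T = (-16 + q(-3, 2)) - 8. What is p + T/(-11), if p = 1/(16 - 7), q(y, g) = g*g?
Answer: 191/99 ≈ 1.9293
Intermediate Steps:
q(y, g) = g²
T = -20 (T = (-16 + 2²) - 8 = (-16 + 4) - 8 = -12 - 8 = -20)
p = ⅑ (p = 1/9 = ⅑ ≈ 0.11111)
p + T/(-11) = ⅑ - 20/(-11) = ⅑ - 1/11*(-20) = ⅑ + 20/11 = 191/99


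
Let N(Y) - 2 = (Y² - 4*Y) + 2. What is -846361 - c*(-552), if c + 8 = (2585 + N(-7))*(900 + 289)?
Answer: 1748919671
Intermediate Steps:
N(Y) = 4 + Y² - 4*Y (N(Y) = 2 + ((Y² - 4*Y) + 2) = 2 + (2 + Y² - 4*Y) = 4 + Y² - 4*Y)
c = 3169866 (c = -8 + (2585 + (4 + (-7)² - 4*(-7)))*(900 + 289) = -8 + (2585 + (4 + 49 + 28))*1189 = -8 + (2585 + 81)*1189 = -8 + 2666*1189 = -8 + 3169874 = 3169866)
-846361 - c*(-552) = -846361 - 3169866*(-552) = -846361 - 1*(-1749766032) = -846361 + 1749766032 = 1748919671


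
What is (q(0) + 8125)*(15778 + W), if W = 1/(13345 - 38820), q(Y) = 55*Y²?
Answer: 130631978425/1019 ≈ 1.2820e+8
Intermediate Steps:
W = -1/25475 (W = 1/(-25475) = -1/25475 ≈ -3.9254e-5)
(q(0) + 8125)*(15778 + W) = (55*0² + 8125)*(15778 - 1/25475) = (55*0 + 8125)*(401944549/25475) = (0 + 8125)*(401944549/25475) = 8125*(401944549/25475) = 130631978425/1019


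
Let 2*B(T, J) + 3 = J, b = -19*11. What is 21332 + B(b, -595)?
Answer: 21033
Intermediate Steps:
b = -209
B(T, J) = -3/2 + J/2
21332 + B(b, -595) = 21332 + (-3/2 + (½)*(-595)) = 21332 + (-3/2 - 595/2) = 21332 - 299 = 21033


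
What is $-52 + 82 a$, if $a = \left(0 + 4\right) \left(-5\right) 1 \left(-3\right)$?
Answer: $4868$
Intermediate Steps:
$a = 60$ ($a = 4 \left(-5\right) 1 \left(-3\right) = \left(-20\right) 1 \left(-3\right) = \left(-20\right) \left(-3\right) = 60$)
$-52 + 82 a = -52 + 82 \cdot 60 = -52 + 4920 = 4868$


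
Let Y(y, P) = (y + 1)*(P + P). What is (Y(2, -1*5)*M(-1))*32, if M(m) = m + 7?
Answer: -5760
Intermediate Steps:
M(m) = 7 + m
Y(y, P) = 2*P*(1 + y) (Y(y, P) = (1 + y)*(2*P) = 2*P*(1 + y))
(Y(2, -1*5)*M(-1))*32 = ((2*(-1*5)*(1 + 2))*(7 - 1))*32 = ((2*(-5)*3)*6)*32 = -30*6*32 = -180*32 = -5760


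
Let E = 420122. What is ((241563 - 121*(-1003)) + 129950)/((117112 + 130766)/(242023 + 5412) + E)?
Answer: 30488693265/25988283737 ≈ 1.1732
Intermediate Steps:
((241563 - 121*(-1003)) + 129950)/((117112 + 130766)/(242023 + 5412) + E) = ((241563 - 121*(-1003)) + 129950)/((117112 + 130766)/(242023 + 5412) + 420122) = ((241563 - 1*(-121363)) + 129950)/(247878/247435 + 420122) = ((241563 + 121363) + 129950)/(247878*(1/247435) + 420122) = (362926 + 129950)/(247878/247435 + 420122) = 492876/(103953134948/247435) = 492876*(247435/103953134948) = 30488693265/25988283737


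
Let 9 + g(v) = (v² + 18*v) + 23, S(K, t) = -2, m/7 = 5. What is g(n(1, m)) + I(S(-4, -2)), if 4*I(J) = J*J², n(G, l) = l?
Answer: 1867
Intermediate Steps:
m = 35 (m = 7*5 = 35)
I(J) = J³/4 (I(J) = (J*J²)/4 = J³/4)
g(v) = 14 + v² + 18*v (g(v) = -9 + ((v² + 18*v) + 23) = -9 + (23 + v² + 18*v) = 14 + v² + 18*v)
g(n(1, m)) + I(S(-4, -2)) = (14 + 35² + 18*35) + (¼)*(-2)³ = (14 + 1225 + 630) + (¼)*(-8) = 1869 - 2 = 1867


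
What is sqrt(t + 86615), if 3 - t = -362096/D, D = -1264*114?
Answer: 7*sqrt(143371674438)/9006 ≈ 294.31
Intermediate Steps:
D = -144096
t = 4387/9006 (t = 3 - (-362096)/(-144096) = 3 - (-362096)*(-1)/144096 = 3 - 1*22631/9006 = 3 - 22631/9006 = 4387/9006 ≈ 0.48712)
sqrt(t + 86615) = sqrt(4387/9006 + 86615) = sqrt(780059077/9006) = 7*sqrt(143371674438)/9006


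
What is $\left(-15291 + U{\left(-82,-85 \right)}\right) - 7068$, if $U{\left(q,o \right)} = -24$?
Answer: $-22383$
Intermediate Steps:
$\left(-15291 + U{\left(-82,-85 \right)}\right) - 7068 = \left(-15291 - 24\right) - 7068 = -15315 - 7068 = -22383$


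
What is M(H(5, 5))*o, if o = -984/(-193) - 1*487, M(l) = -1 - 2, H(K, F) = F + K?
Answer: 279021/193 ≈ 1445.7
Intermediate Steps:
M(l) = -3
o = -93007/193 (o = -984*(-1/193) - 487 = 984/193 - 487 = -93007/193 ≈ -481.90)
M(H(5, 5))*o = -3*(-93007/193) = 279021/193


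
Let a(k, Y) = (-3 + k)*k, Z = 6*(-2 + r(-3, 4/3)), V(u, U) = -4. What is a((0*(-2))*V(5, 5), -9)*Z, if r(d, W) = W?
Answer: 0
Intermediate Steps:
Z = -4 (Z = 6*(-2 + 4/3) = 6*(-⅔) = -4)
a(k, Y) = k*(-3 + k)
a((0*(-2))*V(5, 5), -9)*Z = (((0*(-2))*(-4))*(-3 + (0*(-2))*(-4)))*(-4) = ((0*(-4))*(-3 + 0*(-4)))*(-4) = (0*(-3 + 0))*(-4) = (0*(-3))*(-4) = 0*(-4) = 0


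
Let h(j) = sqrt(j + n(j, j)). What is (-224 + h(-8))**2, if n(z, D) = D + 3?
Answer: (224 - I*sqrt(13))**2 ≈ 50163.0 - 1615.3*I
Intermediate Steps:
n(z, D) = 3 + D
h(j) = sqrt(3 + 2*j) (h(j) = sqrt(j + (3 + j)) = sqrt(3 + 2*j))
(-224 + h(-8))**2 = (-224 + sqrt(3 + 2*(-8)))**2 = (-224 + sqrt(3 - 16))**2 = (-224 + sqrt(-13))**2 = (-224 + I*sqrt(13))**2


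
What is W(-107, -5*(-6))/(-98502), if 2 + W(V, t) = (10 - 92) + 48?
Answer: 6/16417 ≈ 0.00036547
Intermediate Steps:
W(V, t) = -36 (W(V, t) = -2 + ((10 - 92) + 48) = -2 + (-82 + 48) = -2 - 34 = -36)
W(-107, -5*(-6))/(-98502) = -36/(-98502) = -36*(-1/98502) = 6/16417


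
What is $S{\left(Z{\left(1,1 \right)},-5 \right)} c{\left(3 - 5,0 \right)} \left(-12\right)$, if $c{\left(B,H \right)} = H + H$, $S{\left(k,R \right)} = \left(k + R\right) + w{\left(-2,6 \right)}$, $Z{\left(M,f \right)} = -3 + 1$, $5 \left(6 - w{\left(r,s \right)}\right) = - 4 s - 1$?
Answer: $0$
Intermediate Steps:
$w{\left(r,s \right)} = \frac{31}{5} + \frac{4 s}{5}$ ($w{\left(r,s \right)} = 6 - \frac{- 4 s - 1}{5} = 6 - \frac{-1 - 4 s}{5} = 6 + \left(\frac{1}{5} + \frac{4 s}{5}\right) = \frac{31}{5} + \frac{4 s}{5}$)
$Z{\left(M,f \right)} = -2$
$S{\left(k,R \right)} = 11 + R + k$ ($S{\left(k,R \right)} = \left(k + R\right) + \left(\frac{31}{5} + \frac{4}{5} \cdot 6\right) = \left(R + k\right) + \left(\frac{31}{5} + \frac{24}{5}\right) = \left(R + k\right) + 11 = 11 + R + k$)
$c{\left(B,H \right)} = 2 H$
$S{\left(Z{\left(1,1 \right)},-5 \right)} c{\left(3 - 5,0 \right)} \left(-12\right) = \left(11 - 5 - 2\right) 2 \cdot 0 \left(-12\right) = 4 \cdot 0 \left(-12\right) = 0 \left(-12\right) = 0$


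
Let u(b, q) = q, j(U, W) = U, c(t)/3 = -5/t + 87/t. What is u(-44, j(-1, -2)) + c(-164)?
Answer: -5/2 ≈ -2.5000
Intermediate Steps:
c(t) = 246/t (c(t) = 3*(-5/t + 87/t) = 3*(82/t) = 246/t)
u(-44, j(-1, -2)) + c(-164) = -1 + 246/(-164) = -1 + 246*(-1/164) = -1 - 3/2 = -5/2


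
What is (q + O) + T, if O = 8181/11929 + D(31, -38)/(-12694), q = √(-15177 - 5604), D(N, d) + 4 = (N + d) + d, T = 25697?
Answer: 3891317012157/151426726 + 3*I*√2309 ≈ 25698.0 + 144.16*I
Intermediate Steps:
D(N, d) = -4 + N + 2*d (D(N, d) = -4 + ((N + d) + d) = -4 + (N + 2*d) = -4 + N + 2*d)
q = 3*I*√2309 (q = √(-20781) = 3*I*√2309 ≈ 144.16*I)
O = 104434135/151426726 (O = 8181/11929 + (-4 + 31 + 2*(-38))/(-12694) = 8181*(1/11929) + (-4 + 31 - 76)*(-1/12694) = 8181/11929 - 49*(-1/12694) = 8181/11929 + 49/12694 = 104434135/151426726 ≈ 0.68967)
(q + O) + T = (3*I*√2309 + 104434135/151426726) + 25697 = (104434135/151426726 + 3*I*√2309) + 25697 = 3891317012157/151426726 + 3*I*√2309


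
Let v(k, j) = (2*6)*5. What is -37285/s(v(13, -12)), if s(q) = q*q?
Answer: -7457/720 ≈ -10.357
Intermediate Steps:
v(k, j) = 60 (v(k, j) = 12*5 = 60)
s(q) = q²
-37285/s(v(13, -12)) = -37285/(60²) = -37285/3600 = -37285*1/3600 = -7457/720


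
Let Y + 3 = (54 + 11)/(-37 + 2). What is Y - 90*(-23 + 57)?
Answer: -21454/7 ≈ -3064.9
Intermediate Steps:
Y = -34/7 (Y = -3 + (54 + 11)/(-37 + 2) = -3 + 65/(-35) = -3 + 65*(-1/35) = -3 - 13/7 = -34/7 ≈ -4.8571)
Y - 90*(-23 + 57) = -34/7 - 90*(-23 + 57) = -34/7 - 90*34 = -34/7 - 3060 = -21454/7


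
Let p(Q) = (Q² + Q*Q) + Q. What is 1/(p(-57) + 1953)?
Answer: 1/8394 ≈ 0.00011913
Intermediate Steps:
p(Q) = Q + 2*Q² (p(Q) = (Q² + Q²) + Q = 2*Q² + Q = Q + 2*Q²)
1/(p(-57) + 1953) = 1/(-57*(1 + 2*(-57)) + 1953) = 1/(-57*(1 - 114) + 1953) = 1/(-57*(-113) + 1953) = 1/(6441 + 1953) = 1/8394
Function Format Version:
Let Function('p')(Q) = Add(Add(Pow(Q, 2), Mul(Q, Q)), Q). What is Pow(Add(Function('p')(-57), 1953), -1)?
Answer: Rational(1, 8394) ≈ 0.00011913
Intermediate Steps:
Function('p')(Q) = Add(Q, Mul(2, Pow(Q, 2))) (Function('p')(Q) = Add(Add(Pow(Q, 2), Pow(Q, 2)), Q) = Add(Mul(2, Pow(Q, 2)), Q) = Add(Q, Mul(2, Pow(Q, 2))))
Pow(Add(Function('p')(-57), 1953), -1) = Pow(Add(Mul(-57, Add(1, Mul(2, -57))), 1953), -1) = Pow(Add(Mul(-57, Add(1, -114)), 1953), -1) = Pow(Add(Mul(-57, -113), 1953), -1) = Pow(Add(6441, 1953), -1) = Pow(8394, -1) = Rational(1, 8394)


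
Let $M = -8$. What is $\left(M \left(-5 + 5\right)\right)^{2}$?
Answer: $0$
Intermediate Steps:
$\left(M \left(-5 + 5\right)\right)^{2} = \left(- 8 \left(-5 + 5\right)\right)^{2} = \left(\left(-8\right) 0\right)^{2} = 0^{2} = 0$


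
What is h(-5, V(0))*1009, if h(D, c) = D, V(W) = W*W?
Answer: -5045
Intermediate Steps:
V(W) = W²
h(-5, V(0))*1009 = -5*1009 = -5045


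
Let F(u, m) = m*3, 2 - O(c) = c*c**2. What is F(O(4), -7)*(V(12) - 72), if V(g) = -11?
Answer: 1743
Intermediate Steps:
O(c) = 2 - c**3 (O(c) = 2 - c*c**2 = 2 - c**3)
F(u, m) = 3*m
F(O(4), -7)*(V(12) - 72) = (3*(-7))*(-11 - 72) = -21*(-83) = 1743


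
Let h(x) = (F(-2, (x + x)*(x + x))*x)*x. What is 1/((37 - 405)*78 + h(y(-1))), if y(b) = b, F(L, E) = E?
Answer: -1/28700 ≈ -3.4843e-5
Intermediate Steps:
h(x) = 4*x**4 (h(x) = (((x + x)*(x + x))*x)*x = (((2*x)*(2*x))*x)*x = ((4*x**2)*x)*x = (4*x**3)*x = 4*x**4)
1/((37 - 405)*78 + h(y(-1))) = 1/((37 - 405)*78 + 4*(-1)**4) = 1/(-368*78 + 4*1) = 1/(-28704 + 4) = 1/(-28700) = -1/28700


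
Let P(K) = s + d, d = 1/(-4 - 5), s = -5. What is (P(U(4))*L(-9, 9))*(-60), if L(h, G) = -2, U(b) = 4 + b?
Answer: -1840/3 ≈ -613.33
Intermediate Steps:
d = -⅑ (d = 1/(-9) = -⅑ ≈ -0.11111)
P(K) = -46/9 (P(K) = -5 - ⅑ = -46/9)
(P(U(4))*L(-9, 9))*(-60) = -46/9*(-2)*(-60) = (92/9)*(-60) = -1840/3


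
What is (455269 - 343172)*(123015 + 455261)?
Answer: 64823004772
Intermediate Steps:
(455269 - 343172)*(123015 + 455261) = 112097*578276 = 64823004772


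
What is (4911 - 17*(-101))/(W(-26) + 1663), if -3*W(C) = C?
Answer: 19884/5015 ≈ 3.9649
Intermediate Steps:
W(C) = -C/3
(4911 - 17*(-101))/(W(-26) + 1663) = (4911 - 17*(-101))/(-1/3*(-26) + 1663) = (4911 + 1717)/(26/3 + 1663) = 6628/(5015/3) = 6628*(3/5015) = 19884/5015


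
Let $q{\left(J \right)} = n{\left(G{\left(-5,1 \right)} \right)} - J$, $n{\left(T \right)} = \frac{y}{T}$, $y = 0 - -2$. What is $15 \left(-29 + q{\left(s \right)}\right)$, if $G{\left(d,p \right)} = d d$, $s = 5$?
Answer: $- \frac{2544}{5} \approx -508.8$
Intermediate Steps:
$y = 2$ ($y = 0 + 2 = 2$)
$G{\left(d,p \right)} = d^{2}$
$n{\left(T \right)} = \frac{2}{T}$
$q{\left(J \right)} = \frac{2}{25} - J$ ($q{\left(J \right)} = \frac{2}{\left(-5\right)^{2}} - J = \frac{2}{25} - J$)
$15 \left(-29 + q{\left(s \right)}\right) = 15 \left(-29 + \left(\frac{2}{25} - 5\right)\right) = 15 \left(-29 - \frac{123}{25}\right) = 15 \left(- \frac{848}{25}\right) = - \frac{2544}{5}$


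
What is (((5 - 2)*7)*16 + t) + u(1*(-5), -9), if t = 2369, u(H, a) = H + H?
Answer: 2695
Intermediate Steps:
u(H, a) = 2*H
(((5 - 2)*7)*16 + t) + u(1*(-5), -9) = (((5 - 2)*7)*16 + 2369) + 2*(1*(-5)) = ((3*7)*16 + 2369) + 2*(-5) = (21*16 + 2369) - 10 = (336 + 2369) - 10 = 2705 - 10 = 2695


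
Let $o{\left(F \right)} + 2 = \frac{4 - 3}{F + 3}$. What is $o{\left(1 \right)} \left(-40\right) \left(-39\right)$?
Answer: $-2730$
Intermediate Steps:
$o{\left(F \right)} = -2 + \frac{1}{3 + F}$ ($o{\left(F \right)} = -2 + \frac{4 - 3}{F + 3} = -2 + 1 \frac{1}{3 + F} = -2 + \frac{1}{3 + F}$)
$o{\left(1 \right)} \left(-40\right) \left(-39\right) = \frac{-5 - 2}{3 + 1} \left(-40\right) \left(-39\right) = \frac{-5 - 2}{4} \left(-40\right) \left(-39\right) = \frac{1}{4} \left(-7\right) \left(-40\right) \left(-39\right) = \left(- \frac{7}{4}\right) \left(-40\right) \left(-39\right) = 70 \left(-39\right) = -2730$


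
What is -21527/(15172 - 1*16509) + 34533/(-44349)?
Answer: 302843434/19764871 ≈ 15.322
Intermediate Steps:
-21527/(15172 - 1*16509) + 34533/(-44349) = -21527/(15172 - 16509) + 34533*(-1/44349) = -21527/(-1337) - 11511/14783 = -21527*(-1/1337) - 11511/14783 = 21527/1337 - 11511/14783 = 302843434/19764871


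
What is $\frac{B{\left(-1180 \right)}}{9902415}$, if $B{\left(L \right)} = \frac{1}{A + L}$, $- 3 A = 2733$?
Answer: $- \frac{1}{20705949765} \approx -4.8295 \cdot 10^{-11}$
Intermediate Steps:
$A = -911$ ($A = \left(- \frac{1}{3}\right) 2733 = -911$)
$B{\left(L \right)} = \frac{1}{-911 + L}$
$\frac{B{\left(-1180 \right)}}{9902415} = \frac{1}{\left(-911 - 1180\right) 9902415} = \frac{1}{-2091} \cdot \frac{1}{9902415} = \left(- \frac{1}{2091}\right) \frac{1}{9902415} = - \frac{1}{20705949765}$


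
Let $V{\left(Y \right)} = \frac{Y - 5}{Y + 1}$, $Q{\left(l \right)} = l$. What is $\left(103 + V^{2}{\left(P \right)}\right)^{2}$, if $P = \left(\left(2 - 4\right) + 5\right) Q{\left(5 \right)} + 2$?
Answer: $\frac{866761}{81} \approx 10701.0$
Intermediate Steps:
$P = 17$ ($P = \left(\left(2 - 4\right) + 5\right) 5 + 2 = \left(-2 + 5\right) 5 + 2 = 3 \cdot 5 + 2 = 15 + 2 = 17$)
$V{\left(Y \right)} = \frac{-5 + Y}{1 + Y}$
$\left(103 + V^{2}{\left(P \right)}\right)^{2} = \left(103 + \left(\frac{-5 + 17}{1 + 17}\right)^{2}\right)^{2} = \left(103 + \left(\frac{1}{18} \cdot 12\right)^{2}\right)^{2} = \left(103 + \left(\frac{2}{3}\right)^{2}\right)^{2} = \left(103 + \frac{4}{9}\right)^{2} = \left(\frac{931}{9}\right)^{2} = \frac{866761}{81}$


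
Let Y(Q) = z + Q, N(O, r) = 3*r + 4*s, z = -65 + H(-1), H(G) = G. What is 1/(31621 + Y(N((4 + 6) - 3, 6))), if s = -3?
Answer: 1/31561 ≈ 3.1685e-5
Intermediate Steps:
z = -66 (z = -65 - 1 = -66)
N(O, r) = -12 + 3*r (N(O, r) = 3*r + 4*(-3) = 3*r - 12 = -12 + 3*r)
Y(Q) = -66 + Q
1/(31621 + Y(N((4 + 6) - 3, 6))) = 1/(31621 + (-66 + (-12 + 3*6))) = 1/(31621 + (-66 + (-12 + 18))) = 1/(31621 + (-66 + 6)) = 1/(31621 - 60) = 1/31561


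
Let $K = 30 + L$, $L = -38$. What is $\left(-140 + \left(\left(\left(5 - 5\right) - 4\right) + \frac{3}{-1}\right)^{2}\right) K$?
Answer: $728$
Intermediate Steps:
$K = -8$ ($K = 30 - 38 = -8$)
$\left(-140 + \left(\left(\left(5 - 5\right) - 4\right) + \frac{3}{-1}\right)^{2}\right) K = \left(-140 + \left(\left(\left(5 - 5\right) - 4\right) + \frac{3}{-1}\right)^{2}\right) \left(-8\right) = \left(-140 + \left(\left(0 - 4\right) + 3 \left(-1\right)\right)^{2}\right) \left(-8\right) = \left(-140 + \left(-4 - 3\right)^{2}\right) \left(-8\right) = \left(-140 + \left(-7\right)^{2}\right) \left(-8\right) = \left(-140 + 49\right) \left(-8\right) = \left(-91\right) \left(-8\right) = 728$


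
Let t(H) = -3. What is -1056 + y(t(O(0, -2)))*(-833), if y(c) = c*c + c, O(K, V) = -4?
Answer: -6054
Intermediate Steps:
y(c) = c + c² (y(c) = c² + c = c + c²)
-1056 + y(t(O(0, -2)))*(-833) = -1056 - 3*(1 - 3)*(-833) = -1056 - 3*(-2)*(-833) = -1056 + 6*(-833) = -1056 - 4998 = -6054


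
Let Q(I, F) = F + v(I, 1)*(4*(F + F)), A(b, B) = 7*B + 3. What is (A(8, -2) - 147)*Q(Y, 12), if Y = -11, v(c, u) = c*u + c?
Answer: 331800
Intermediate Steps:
v(c, u) = c + c*u
A(b, B) = 3 + 7*B
Q(I, F) = F + 16*F*I (Q(I, F) = F + (I*(1 + 1))*(4*(F + F)) = F + (I*2)*(4*(2*F)) = F + (2*I)*(8*F) = F + 16*F*I)
(A(8, -2) - 147)*Q(Y, 12) = ((3 + 7*(-2)) - 147)*(12*(1 + 16*(-11))) = ((3 - 14) - 147)*(12*(1 - 176)) = (-11 - 147)*(12*(-175)) = -158*(-2100) = 331800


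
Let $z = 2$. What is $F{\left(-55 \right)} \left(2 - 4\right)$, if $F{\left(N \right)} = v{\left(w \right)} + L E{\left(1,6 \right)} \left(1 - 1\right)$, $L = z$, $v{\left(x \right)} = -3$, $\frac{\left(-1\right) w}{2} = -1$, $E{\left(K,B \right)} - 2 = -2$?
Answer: $6$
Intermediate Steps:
$E{\left(K,B \right)} = 0$ ($E{\left(K,B \right)} = 2 - 2 = 0$)
$w = 2$ ($w = \left(-2\right) \left(-1\right) = 2$)
$L = 2$
$F{\left(N \right)} = -3$ ($F{\left(N \right)} = -3 + 2 \cdot 0 \left(1 - 1\right) = -3 + 2 \cdot 0 \cdot 0 = -3 + 2 \cdot 0 = -3 + 0 = -3$)
$F{\left(-55 \right)} \left(2 - 4\right) = - 3 \left(2 - 4\right) = \left(-3\right) \left(-2\right) = 6$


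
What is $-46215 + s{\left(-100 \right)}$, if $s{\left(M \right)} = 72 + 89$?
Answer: $-46054$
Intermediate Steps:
$s{\left(M \right)} = 161$
$-46215 + s{\left(-100 \right)} = -46215 + 161 = -46054$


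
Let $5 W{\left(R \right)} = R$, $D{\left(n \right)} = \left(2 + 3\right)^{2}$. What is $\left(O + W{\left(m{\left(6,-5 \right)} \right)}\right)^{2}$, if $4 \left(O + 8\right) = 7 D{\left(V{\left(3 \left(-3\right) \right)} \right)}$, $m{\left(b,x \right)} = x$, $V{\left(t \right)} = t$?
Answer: $\frac{19321}{16} \approx 1207.6$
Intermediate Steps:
$D{\left(n \right)} = 25$ ($D{\left(n \right)} = 5^{2} = 25$)
$W{\left(R \right)} = \frac{R}{5}$
$O = \frac{143}{4}$ ($O = -8 + \frac{7 \cdot 25}{4} = -8 + \frac{1}{4} \cdot 175 = -8 + \frac{175}{4} = \frac{143}{4} \approx 35.75$)
$\left(O + W{\left(m{\left(6,-5 \right)} \right)}\right)^{2} = \left(\frac{143}{4} + \frac{1}{5} \left(-5\right)\right)^{2} = \left(\frac{143}{4} - 1\right)^{2} = \left(\frac{139}{4}\right)^{2} = \frac{19321}{16}$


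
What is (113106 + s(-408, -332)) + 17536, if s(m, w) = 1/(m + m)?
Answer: 106603871/816 ≈ 1.3064e+5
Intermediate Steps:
s(m, w) = 1/(2*m)
(113106 + s(-408, -332)) + 17536 = (113106 + (½)/(-408)) + 17536 = (113106 + (½)*(-1/408)) + 17536 = (113106 - 1/816) + 17536 = 92294495/816 + 17536 = 106603871/816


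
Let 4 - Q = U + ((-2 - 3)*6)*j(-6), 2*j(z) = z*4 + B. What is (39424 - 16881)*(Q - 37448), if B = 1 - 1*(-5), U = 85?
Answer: -852102857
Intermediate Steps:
B = 6 (B = 1 + 5 = 6)
j(z) = 3 + 2*z (j(z) = (z*4 + 6)/2 = (4*z + 6)/2 = (6 + 4*z)/2 = 3 + 2*z)
Q = -351 (Q = 4 - (85 + ((-2 - 3)*6)*(3 + 2*(-6))) = 4 - (85 + (-5*6)*(3 - 12)) = 4 - (85 - 30*(-9)) = 4 - (85 + 270) = 4 - 1*355 = 4 - 355 = -351)
(39424 - 16881)*(Q - 37448) = (39424 - 16881)*(-351 - 37448) = 22543*(-37799) = -852102857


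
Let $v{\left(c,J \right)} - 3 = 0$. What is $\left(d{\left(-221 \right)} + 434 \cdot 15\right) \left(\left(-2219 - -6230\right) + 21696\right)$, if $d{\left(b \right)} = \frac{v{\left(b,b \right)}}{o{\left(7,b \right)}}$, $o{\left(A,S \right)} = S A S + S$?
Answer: $\frac{57178683258741}{341666} \approx 1.6735 \cdot 10^{8}$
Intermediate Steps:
$o{\left(A,S \right)} = S + A S^{2}$ ($o{\left(A,S \right)} = A S S + S = A S^{2} + S = S + A S^{2}$)
$v{\left(c,J \right)} = 3$ ($v{\left(c,J \right)} = 3 + 0 = 3$)
$d{\left(b \right)} = \frac{3}{b \left(1 + 7 b\right)}$
$\left(d{\left(-221 \right)} + 434 \cdot 15\right) \left(\left(-2219 - -6230\right) + 21696\right) = \left(\frac{3}{\left(-221\right) \left(1 + 7 \left(-221\right)\right)} + 434 \cdot 15\right) \left(\left(-2219 - -6230\right) + 21696\right) = \left(3 \left(- \frac{1}{221}\right) \frac{1}{1 - 1547} + 6510\right) \left(\left(-2219 + 6230\right) + 21696\right) = \left(3 \left(- \frac{1}{221}\right) \frac{1}{-1546} + 6510\right) \left(4011 + 21696\right) = \left(3 \left(- \frac{1}{221}\right) \left(- \frac{1}{1546}\right) + 6510\right) 25707 = \left(\frac{3}{341666} + 6510\right) 25707 = \frac{2224245663}{341666} \cdot 25707 = \frac{57178683258741}{341666}$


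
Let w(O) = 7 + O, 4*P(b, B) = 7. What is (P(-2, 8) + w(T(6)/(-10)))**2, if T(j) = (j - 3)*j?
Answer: 19321/400 ≈ 48.302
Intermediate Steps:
P(b, B) = 7/4 (P(b, B) = (1/4)*7 = 7/4)
T(j) = j*(-3 + j) (T(j) = (-3 + j)*j = j*(-3 + j))
(P(-2, 8) + w(T(6)/(-10)))**2 = (7/4 + (7 + (6*(-3 + 6))/(-10)))**2 = (7/4 + (7 + (6*3)*(-1/10)))**2 = (7/4 + (7 + 18*(-1/10)))**2 = (7/4 + (7 - 9/5))**2 = (7/4 + 26/5)**2 = (139/20)**2 = 19321/400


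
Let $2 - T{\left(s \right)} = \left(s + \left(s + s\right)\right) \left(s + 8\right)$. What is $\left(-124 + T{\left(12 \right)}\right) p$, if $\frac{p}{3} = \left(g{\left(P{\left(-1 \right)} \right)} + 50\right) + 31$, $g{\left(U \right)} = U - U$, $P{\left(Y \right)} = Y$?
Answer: $-204606$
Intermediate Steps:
$g{\left(U \right)} = 0$
$p = 243$ ($p = 3 \left(\left(0 + 50\right) + 31\right) = 3 \left(50 + 31\right) = 3 \cdot 81 = 243$)
$T{\left(s \right)} = 2 - 3 s \left(8 + s\right)$ ($T{\left(s \right)} = 2 - \left(s + \left(s + s\right)\right) \left(s + 8\right) = 2 - \left(s + 2 s\right) \left(8 + s\right) = 2 - 3 s \left(8 + s\right)$)
$\left(-124 + T{\left(12 \right)}\right) p = \left(-124 - \left(286 + 432\right)\right) 243 = \left(-124 - 718\right) 243 = \left(-842\right) 243 = -204606$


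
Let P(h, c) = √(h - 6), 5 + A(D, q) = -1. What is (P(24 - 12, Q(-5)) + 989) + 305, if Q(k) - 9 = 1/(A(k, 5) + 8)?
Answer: 1294 + √6 ≈ 1296.4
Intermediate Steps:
A(D, q) = -6 (A(D, q) = -5 - 1 = -6)
Q(k) = 19/2 (Q(k) = 9 + 1/(-6 + 8) = 9 + 1/2 = 9 + ½ = 19/2)
P(h, c) = √(-6 + h)
(P(24 - 12, Q(-5)) + 989) + 305 = (√(-6 + (24 - 12)) + 989) + 305 = (√(-6 + 12) + 989) + 305 = (√6 + 989) + 305 = (989 + √6) + 305 = 1294 + √6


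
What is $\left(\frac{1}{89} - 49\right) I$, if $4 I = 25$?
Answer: $- \frac{27250}{89} \approx -306.18$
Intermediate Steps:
$I = \frac{25}{4}$ ($I = \frac{1}{4} \cdot 25 = \frac{25}{4} \approx 6.25$)
$\left(\frac{1}{89} - 49\right) I = \left(\frac{1}{89} - 49\right) \frac{25}{4} = \left(- \frac{4360}{89}\right) \frac{25}{4} = - \frac{27250}{89}$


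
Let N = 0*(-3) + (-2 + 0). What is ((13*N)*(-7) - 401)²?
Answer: 47961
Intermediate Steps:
N = -2 (N = 0 - 2 = -2)
((13*N)*(-7) - 401)² = ((13*(-2))*(-7) - 401)² = (-26*(-7) - 401)² = (182 - 401)² = (-219)² = 47961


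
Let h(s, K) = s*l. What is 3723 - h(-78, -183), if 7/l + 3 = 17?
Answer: 3762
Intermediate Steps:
l = 1/2 (l = 7/(-3 + 17) = 7/14 = 7*(1/14) = 1/2 ≈ 0.50000)
h(s, K) = s/2 (h(s, K) = s*(1/2) = s/2)
3723 - h(-78, -183) = 3723 - (-78)/2 = 3723 - 1*(-39) = 3723 + 39 = 3762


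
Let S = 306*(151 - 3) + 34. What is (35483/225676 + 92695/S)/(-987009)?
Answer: -3754532891/1682535764175508 ≈ -2.2315e-6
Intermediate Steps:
S = 45322 (S = 306*148 + 34 = 45288 + 34 = 45322)
(35483/225676 + 92695/S)/(-987009) = (35483/225676 + 92695/45322)/(-987009) = (35483*(1/225676) + 92695*(1/45322))*(-1/987009) = (35483/225676 + 92695/45322)*(-1/987009) = (11263598673/5114043836)*(-1/987009) = -3754532891/1682535764175508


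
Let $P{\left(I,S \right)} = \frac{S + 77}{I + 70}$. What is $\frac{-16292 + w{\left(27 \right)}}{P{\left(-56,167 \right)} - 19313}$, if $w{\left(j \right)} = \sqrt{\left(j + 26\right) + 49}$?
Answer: $\frac{114044}{135069} - \frac{7 \sqrt{102}}{135069} \approx 0.84382$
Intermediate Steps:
$P{\left(I,S \right)} = \frac{77 + S}{70 + I}$
$w{\left(j \right)} = \sqrt{75 + j}$ ($w{\left(j \right)} = \sqrt{\left(26 + j\right) + 49} = \sqrt{75 + j}$)
$\frac{-16292 + w{\left(27 \right)}}{P{\left(-56,167 \right)} - 19313} = \frac{-16292 + \sqrt{75 + 27}}{\frac{77 + 167}{70 - 56} - 19313} = \frac{-16292 + \sqrt{102}}{\frac{1}{14} \cdot 244 - 19313} = \frac{-16292 + \sqrt{102}}{\frac{122}{7} - 19313} = \frac{-16292 + \sqrt{102}}{- \frac{135069}{7}} = \left(-16292 + \sqrt{102}\right) \left(- \frac{7}{135069}\right) = \frac{114044}{135069} - \frac{7 \sqrt{102}}{135069}$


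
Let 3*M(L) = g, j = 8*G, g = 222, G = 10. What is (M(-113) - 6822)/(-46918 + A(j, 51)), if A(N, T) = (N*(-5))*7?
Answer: 3374/24859 ≈ 0.13573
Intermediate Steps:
j = 80 (j = 8*10 = 80)
M(L) = 74 (M(L) = (⅓)*222 = 74)
A(N, T) = -35*N (A(N, T) = -5*N*7 = -35*N)
(M(-113) - 6822)/(-46918 + A(j, 51)) = (74 - 6822)/(-46918 - 35*80) = -6748/(-46918 - 2800) = -6748/(-49718) = -6748*(-1/49718) = 3374/24859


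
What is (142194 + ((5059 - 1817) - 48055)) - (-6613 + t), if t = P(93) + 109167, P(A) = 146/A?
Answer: -481235/93 ≈ -5174.6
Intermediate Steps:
t = 10152677/93 (t = 146/93 + 109167 = 10152677/93 ≈ 1.0917e+5)
(142194 + ((5059 - 1817) - 48055)) - (-6613 + t) = (142194 + ((5059 - 1817) - 48055)) - (-6613 + 10152677/93) = (142194 + (3242 - 48055)) - 1*9537668/93 = (142194 - 44813) - 9537668/93 = 97381 - 9537668/93 = -481235/93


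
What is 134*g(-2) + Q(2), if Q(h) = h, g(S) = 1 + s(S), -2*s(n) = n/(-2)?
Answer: 69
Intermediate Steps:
s(n) = n/4 (s(n) = -n/(2*(-2)) = -n*(-1)/(2*2) = -(-1)*n/4 = n/4)
g(S) = 1 + S/4
134*g(-2) + Q(2) = 134*(1 + (¼)*(-2)) + 2 = 134*(1 - ½) + 2 = 134*(½) + 2 = 67 + 2 = 69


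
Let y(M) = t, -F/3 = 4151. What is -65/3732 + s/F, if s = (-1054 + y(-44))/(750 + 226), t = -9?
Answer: -65504267/3779933808 ≈ -0.017329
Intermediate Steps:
F = -12453 (F = -3*4151 = -12453)
y(M) = -9
s = -1063/976 (s = (-1054 - 9)/(750 + 226) = -1063/976 ≈ -1.0891)
-65/3732 + s/F = -65/3732 - 1063/976/(-12453) = -65*1/3732 - 1063/976*(-1/12453) = -65/3732 + 1063/12154128 = -65504267/3779933808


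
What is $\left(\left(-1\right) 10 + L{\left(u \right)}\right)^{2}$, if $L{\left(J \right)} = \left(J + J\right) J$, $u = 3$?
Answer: $64$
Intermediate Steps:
$L{\left(J \right)} = 2 J^{2}$ ($L{\left(J \right)} = 2 J J = 2 J^{2}$)
$\left(\left(-1\right) 10 + L{\left(u \right)}\right)^{2} = \left(\left(-1\right) 10 + 2 \cdot 3^{2}\right)^{2} = \left(-10 + 2 \cdot 9\right)^{2} = \left(-10 + 18\right)^{2} = 8^{2} = 64$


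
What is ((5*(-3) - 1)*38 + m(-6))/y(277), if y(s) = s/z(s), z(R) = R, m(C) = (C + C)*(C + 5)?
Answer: -596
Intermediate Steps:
m(C) = 2*C*(5 + C) (m(C) = (2*C)*(5 + C) = 2*C*(5 + C))
y(s) = 1 (y(s) = s/s = 1)
((5*(-3) - 1)*38 + m(-6))/y(277) = ((5*(-3) - 1)*38 + 2*(-6)*(5 - 6))/1 = ((-15 - 1)*38 + 2*(-6)*(-1))*1 = (-16*38 + 12)*1 = (-608 + 12)*1 = -596*1 = -596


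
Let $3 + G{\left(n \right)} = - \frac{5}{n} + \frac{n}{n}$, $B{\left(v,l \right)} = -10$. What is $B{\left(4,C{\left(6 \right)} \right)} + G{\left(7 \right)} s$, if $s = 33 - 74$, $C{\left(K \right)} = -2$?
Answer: $\frac{709}{7} \approx 101.29$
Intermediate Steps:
$s = -41$ ($s = 33 - 74 = -41$)
$G{\left(n \right)} = -2 - \frac{5}{n}$ ($G{\left(n \right)} = -3 - \left(\frac{5}{n} - \frac{n}{n}\right) = -3 + \left(- \frac{5}{n} + 1\right) = -3 + \left(1 - \frac{5}{n}\right) = -2 - \frac{5}{n}$)
$B{\left(4,C{\left(6 \right)} \right)} + G{\left(7 \right)} s = -10 + \left(-2 - \frac{5}{7}\right) \left(-41\right) = -10 - - \frac{779}{7} = -10 + \frac{779}{7} = \frac{709}{7}$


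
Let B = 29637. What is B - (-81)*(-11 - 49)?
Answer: 24777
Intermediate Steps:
B - (-81)*(-11 - 49) = 29637 - (-81)*(-11 - 49) = 29637 - (-81)*(-60) = 29637 - 1*4860 = 29637 - 4860 = 24777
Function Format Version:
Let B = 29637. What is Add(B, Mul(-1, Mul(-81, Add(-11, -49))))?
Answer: 24777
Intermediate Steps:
Add(B, Mul(-1, Mul(-81, Add(-11, -49)))) = Add(29637, Mul(-1, Mul(-81, Add(-11, -49)))) = Add(29637, Mul(-1, Mul(-81, -60))) = Add(29637, Mul(-1, 4860)) = Add(29637, -4860) = 24777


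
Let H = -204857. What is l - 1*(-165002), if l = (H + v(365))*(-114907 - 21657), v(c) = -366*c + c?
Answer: 46169995250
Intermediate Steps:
v(c) = -365*c
l = 46169830248 (l = (-204857 - 365*365)*(-114907 - 21657) = (-204857 - 133225)*(-136564) = -338082*(-136564) = 46169830248)
l - 1*(-165002) = 46169830248 - 1*(-165002) = 46169830248 + 165002 = 46169995250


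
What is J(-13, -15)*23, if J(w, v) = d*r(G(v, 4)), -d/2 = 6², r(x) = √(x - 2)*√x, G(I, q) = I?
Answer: 1656*√255 ≈ 26444.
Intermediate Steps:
r(x) = √x*√(-2 + x) (r(x) = √(-2 + x)*√x = √x*√(-2 + x))
d = -72 (d = -2*6² = -2*36 = -72)
J(w, v) = -72*√v*√(-2 + v)
J(-13, -15)*23 = -72*√(-15)*√(-2 - 15)*23 = -72*I*√15*√(-17)*23 = -72*I*√15*I*√17*23 = (72*√255)*23 = 1656*√255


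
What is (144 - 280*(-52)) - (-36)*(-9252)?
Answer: -318368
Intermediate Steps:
(144 - 280*(-52)) - (-36)*(-9252) = (144 + 14560) - 1*333072 = 14704 - 333072 = -318368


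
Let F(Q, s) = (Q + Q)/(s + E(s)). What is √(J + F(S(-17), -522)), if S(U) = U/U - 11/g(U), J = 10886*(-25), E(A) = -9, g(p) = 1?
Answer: I*√8526186170/177 ≈ 521.68*I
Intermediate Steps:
J = -272150
S(U) = -10 (S(U) = U/U - 11/1 = 1 - 11*1 = 1 - 11 = -10)
F(Q, s) = 2*Q/(-9 + s) (F(Q, s) = (Q + Q)/(s - 9) = (2*Q)/(-9 + s) = 2*Q/(-9 + s))
√(J + F(S(-17), -522)) = √(-272150 + 2*(-10)/(-9 - 522)) = √(-272150 + 2*(-10)/(-531)) = √(-272150 + 2*(-10)*(-1/531)) = √(-272150 + 20/531) = √(-144511630/531) = I*√8526186170/177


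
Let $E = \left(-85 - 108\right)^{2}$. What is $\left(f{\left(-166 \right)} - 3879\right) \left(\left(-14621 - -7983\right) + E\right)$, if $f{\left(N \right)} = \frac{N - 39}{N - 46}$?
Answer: $- \frac{25166619373}{212} \approx -1.1871 \cdot 10^{8}$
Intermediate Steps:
$E = 37249$ ($E = \left(-193\right)^{2} = 37249$)
$f{\left(N \right)} = \frac{-39 + N}{-46 + N}$
$\left(f{\left(-166 \right)} - 3879\right) \left(\left(-14621 - -7983\right) + E\right) = \left(\frac{-39 - 166}{-46 - 166} - 3879\right) \left(\left(-14621 - -7983\right) + 37249\right) = \left(\frac{1}{-212} \left(-205\right) - 3879\right) \left(\left(-14621 + 7983\right) + 37249\right) = \left(\left(- \frac{1}{212}\right) \left(-205\right) - 3879\right) \left(-6638 + 37249\right) = \left(\frac{205}{212} - 3879\right) 30611 = \left(- \frac{822143}{212}\right) 30611 = - \frac{25166619373}{212}$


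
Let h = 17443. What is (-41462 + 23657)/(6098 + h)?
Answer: -5935/7847 ≈ -0.75634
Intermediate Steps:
(-41462 + 23657)/(6098 + h) = (-41462 + 23657)/(6098 + 17443) = -17805/23541 = -17805*1/23541 = -5935/7847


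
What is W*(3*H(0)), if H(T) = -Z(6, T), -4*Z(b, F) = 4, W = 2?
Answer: 6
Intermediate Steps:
Z(b, F) = -1 (Z(b, F) = -¼*4 = -1)
H(T) = 1 (H(T) = -1*(-1) = 1)
W*(3*H(0)) = 2*(3*1) = 2*3 = 6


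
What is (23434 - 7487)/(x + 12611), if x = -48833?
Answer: -15947/36222 ≈ -0.44026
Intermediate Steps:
(23434 - 7487)/(x + 12611) = (23434 - 7487)/(-48833 + 12611) = 15947/(-36222) = 15947*(-1/36222) = -15947/36222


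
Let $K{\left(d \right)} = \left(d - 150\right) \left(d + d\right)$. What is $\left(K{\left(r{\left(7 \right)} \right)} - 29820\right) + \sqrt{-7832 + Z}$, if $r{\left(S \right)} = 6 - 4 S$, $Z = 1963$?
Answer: $-22252 + i \sqrt{5869} \approx -22252.0 + 76.609 i$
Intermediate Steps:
$K{\left(d \right)} = 2 d \left(-150 + d\right)$ ($K{\left(d \right)} = \left(-150 + d\right) 2 d = 2 d \left(-150 + d\right)$)
$\left(K{\left(r{\left(7 \right)} \right)} - 29820\right) + \sqrt{-7832 + Z} = \left(2 \left(6 - 28\right) \left(-150 + \left(6 - 28\right)\right) - 29820\right) + \sqrt{-7832 + 1963} = \left(2 \left(6 - 28\right) \left(-150 + \left(6 - 28\right)\right) - 29820\right) + \sqrt{-5869} = \left(2 \left(-22\right) \left(-150 - 22\right) - 29820\right) + i \sqrt{5869} = \left(2 \left(-22\right) \left(-172\right) - 29820\right) + i \sqrt{5869} = \left(7568 - 29820\right) + i \sqrt{5869} = -22252 + i \sqrt{5869}$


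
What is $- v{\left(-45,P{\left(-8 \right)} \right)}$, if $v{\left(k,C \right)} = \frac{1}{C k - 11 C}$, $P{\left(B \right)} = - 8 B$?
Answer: $\frac{1}{3584} \approx 0.00027902$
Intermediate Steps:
$v{\left(k,C \right)} = \frac{1}{- 11 C + C k}$
$- v{\left(-45,P{\left(-8 \right)} \right)} = - \frac{1}{\left(-8\right) \left(-8\right) \left(-11 - 45\right)} = - \frac{1}{64 \left(-56\right)} = - \frac{-1}{64 \cdot 56} = \left(-1\right) \left(- \frac{1}{3584}\right) = \frac{1}{3584}$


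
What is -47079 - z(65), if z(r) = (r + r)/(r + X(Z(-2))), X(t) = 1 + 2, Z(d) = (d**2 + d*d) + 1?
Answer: -1600751/34 ≈ -47081.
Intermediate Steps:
Z(d) = 1 + 2*d**2 (Z(d) = (d**2 + d**2) + 1 = 2*d**2 + 1 = 1 + 2*d**2)
X(t) = 3
z(r) = 2*r/(3 + r) (z(r) = (r + r)/(r + 3) = (2*r)/(3 + r) = 2*r/(3 + r))
-47079 - z(65) = -47079 - 2*65/(3 + 65) = -47079 - 2*65/68 = -47079 - 1*65/34 = -47079 - 65/34 = -1600751/34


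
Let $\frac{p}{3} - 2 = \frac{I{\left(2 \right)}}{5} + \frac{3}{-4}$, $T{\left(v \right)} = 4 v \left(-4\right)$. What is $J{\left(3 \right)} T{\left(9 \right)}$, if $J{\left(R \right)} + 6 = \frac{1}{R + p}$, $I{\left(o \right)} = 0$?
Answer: $\frac{2528}{3} \approx 842.67$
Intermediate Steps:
$T{\left(v \right)} = - 16 v$
$p = \frac{15}{4}$ ($p = 6 + 3 \left(\frac{0}{5} + \frac{3}{-4}\right) = 6 + 3 \left(0 \cdot \frac{1}{5} + 3 \left(- \frac{1}{4}\right)\right) = 6 + 3 \left(0 - \frac{3}{4}\right) = 6 + 3 \left(- \frac{3}{4}\right) = 6 - \frac{9}{4} = \frac{15}{4} \approx 3.75$)
$J{\left(R \right)} = -6 + \frac{1}{\frac{15}{4} + R}$ ($J{\left(R \right)} = -6 + \frac{1}{R + \frac{15}{4}} = -6 + \frac{1}{\frac{15}{4} + R}$)
$J{\left(3 \right)} T{\left(9 \right)} = \frac{2 \left(-43 - 36\right)}{15 + 4 \cdot 3} \left(\left(-16\right) 9\right) = \frac{2 \left(-43 - 36\right)}{15 + 12} \left(-144\right) = 2 \cdot \frac{1}{27} \left(-79\right) \left(-144\right) = \left(- \frac{158}{27}\right) \left(-144\right) = \frac{2528}{3}$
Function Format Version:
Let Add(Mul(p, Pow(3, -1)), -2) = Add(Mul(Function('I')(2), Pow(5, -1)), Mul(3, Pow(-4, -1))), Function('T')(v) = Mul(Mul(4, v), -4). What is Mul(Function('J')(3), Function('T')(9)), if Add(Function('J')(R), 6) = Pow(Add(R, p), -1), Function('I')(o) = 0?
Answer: Rational(2528, 3) ≈ 842.67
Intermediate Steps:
Function('T')(v) = Mul(-16, v)
p = Rational(15, 4) (p = Add(6, Mul(3, Add(Mul(0, Pow(5, -1)), Mul(3, Pow(-4, -1))))) = Add(6, Mul(3, Add(Mul(0, Rational(1, 5)), Mul(3, Rational(-1, 4))))) = Add(6, Mul(3, Add(0, Rational(-3, 4)))) = Add(6, Mul(3, Rational(-3, 4))) = Add(6, Rational(-9, 4)) = Rational(15, 4) ≈ 3.7500)
Function('J')(R) = Add(-6, Pow(Add(Rational(15, 4), R), -1)) (Function('J')(R) = Add(-6, Pow(Add(R, Rational(15, 4)), -1)) = Add(-6, Pow(Add(Rational(15, 4), R), -1)))
Mul(Function('J')(3), Function('T')(9)) = Mul(Mul(2, Pow(Add(15, Mul(4, 3)), -1), Add(-43, Mul(-12, 3))), Mul(-16, 9)) = Mul(Mul(2, Pow(Add(15, 12), -1), Add(-43, -36)), -144) = Mul(Mul(2, Pow(27, -1), -79), -144) = Mul(Mul(2, Rational(1, 27), -79), -144) = Mul(Rational(-158, 27), -144) = Rational(2528, 3)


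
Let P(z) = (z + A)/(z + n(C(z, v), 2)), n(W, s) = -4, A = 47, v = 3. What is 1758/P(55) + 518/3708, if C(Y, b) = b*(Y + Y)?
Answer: 1629925/1854 ≈ 879.14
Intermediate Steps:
C(Y, b) = 2*Y*b (C(Y, b) = b*(2*Y) = 2*Y*b)
P(z) = (47 + z)/(-4 + z) (P(z) = (z + 47)/(z - 4) = (47 + z)/(-4 + z))
1758/P(55) + 518/3708 = 1758/(((47 + 55)/(-4 + 55))) + 518/3708 = 1758/((102/51)) + 518*(1/3708) = 1758/(((1/51)*102)) + 259/1854 = 1758/2 + 259/1854 = 1758*(1/2) + 259/1854 = 879 + 259/1854 = 1629925/1854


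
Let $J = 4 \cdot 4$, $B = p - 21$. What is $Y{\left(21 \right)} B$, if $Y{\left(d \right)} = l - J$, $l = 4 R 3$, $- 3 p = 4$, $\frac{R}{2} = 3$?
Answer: $- \frac{3752}{3} \approx -1250.7$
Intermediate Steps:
$R = 6$ ($R = 2 \cdot 3 = 6$)
$p = - \frac{4}{3}$ ($p = \left(- \frac{1}{3}\right) 4 = - \frac{4}{3} \approx -1.3333$)
$B = - \frac{67}{3}$ ($B = - \frac{4}{3} - 21 = - \frac{67}{3} \approx -22.333$)
$J = 16$
$l = 72$ ($l = 4 \cdot 6 \cdot 3 = 24 \cdot 3 = 72$)
$Y{\left(d \right)} = 56$ ($Y{\left(d \right)} = 72 - 16 = 56$)
$Y{\left(21 \right)} B = 56 \left(- \frac{67}{3}\right) = - \frac{3752}{3}$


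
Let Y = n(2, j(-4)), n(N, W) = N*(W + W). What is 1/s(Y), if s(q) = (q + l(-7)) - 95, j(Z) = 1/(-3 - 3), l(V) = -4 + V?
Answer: -3/320 ≈ -0.0093750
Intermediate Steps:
j(Z) = -⅙ (j(Z) = 1/(-6) = -⅙)
n(N, W) = 2*N*W (n(N, W) = N*(2*W) = 2*N*W)
Y = -⅔ (Y = 2*2*(-⅙) = -⅔ ≈ -0.66667)
s(q) = -106 + q (s(q) = (q + (-4 - 7)) - 95 = (q - 11) - 95 = (-11 + q) - 95 = -106 + q)
1/s(Y) = 1/(-106 - ⅔) = 1/(-320/3) = -3/320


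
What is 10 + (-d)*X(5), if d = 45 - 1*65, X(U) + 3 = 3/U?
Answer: -38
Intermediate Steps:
X(U) = -3 + 3/U
d = -20 (d = 45 - 65 = -20)
10 + (-d)*X(5) = 10 + (-1*(-20))*(-3 + 3/5) = 10 + 20*(-3 + 3*(1/5)) = 10 + 20*(-3 + 3/5) = 10 + 20*(-12/5) = 10 - 48 = -38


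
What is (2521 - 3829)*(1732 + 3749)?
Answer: -7169148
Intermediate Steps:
(2521 - 3829)*(1732 + 3749) = -1308*5481 = -7169148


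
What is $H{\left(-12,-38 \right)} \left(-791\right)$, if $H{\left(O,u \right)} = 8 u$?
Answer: $240464$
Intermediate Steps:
$H{\left(-12,-38 \right)} \left(-791\right) = 8 \left(-38\right) \left(-791\right) = \left(-304\right) \left(-791\right) = 240464$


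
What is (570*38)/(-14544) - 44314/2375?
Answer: -57995443/2878500 ≈ -20.148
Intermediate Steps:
(570*38)/(-14544) - 44314/2375 = 21660*(-1/14544) - 44314*1/2375 = -1805/1212 - 44314/2375 = -57995443/2878500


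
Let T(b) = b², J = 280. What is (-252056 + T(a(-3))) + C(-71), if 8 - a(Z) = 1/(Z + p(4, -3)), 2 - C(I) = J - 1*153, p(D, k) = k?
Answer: -9076115/36 ≈ -2.5211e+5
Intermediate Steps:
C(I) = -125 (C(I) = 2 - (280 - 1*153) = 2 - (280 - 153) = 2 - 1*127 = 2 - 127 = -125)
a(Z) = 8 - 1/(-3 + Z) (a(Z) = 8 - 1/(Z - 3) = 8 - 1/(-3 + Z))
(-252056 + T(a(-3))) + C(-71) = (-252056 + ((-25 + 8*(-3))/(-3 - 3))²) - 125 = (-252056 + ((-25 - 24)/(-6))²) - 125 = (-252056 + (-⅙*(-49))²) - 125 = (-252056 + (49/6)²) - 125 = (-252056 + 2401/36) - 125 = -9071615/36 - 125 = -9076115/36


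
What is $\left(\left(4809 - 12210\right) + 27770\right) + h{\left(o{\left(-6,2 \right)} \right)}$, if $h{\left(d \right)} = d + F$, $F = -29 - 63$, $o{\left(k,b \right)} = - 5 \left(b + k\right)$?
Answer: $20297$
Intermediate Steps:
$o{\left(k,b \right)} = - 5 b - 5 k$
$F = -92$
$h{\left(d \right)} = -92 + d$ ($h{\left(d \right)} = d - 92 = -92 + d$)
$\left(\left(4809 - 12210\right) + 27770\right) + h{\left(o{\left(-6,2 \right)} \right)} = \left(\left(4809 - 12210\right) + 27770\right) - 72 = \left(\left(4809 - 12210\right) + 27770\right) + \left(-92 + \left(-10 + 30\right)\right) = \left(-7401 + 27770\right) + \left(-92 + 20\right) = 20369 - 72 = 20297$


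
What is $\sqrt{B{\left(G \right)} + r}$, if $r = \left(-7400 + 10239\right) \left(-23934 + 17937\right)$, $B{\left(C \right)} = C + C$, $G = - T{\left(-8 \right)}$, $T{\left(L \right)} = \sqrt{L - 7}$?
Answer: $\sqrt{-17025483 - 2 i \sqrt{15}} \approx 0.001 - 4126.2 i$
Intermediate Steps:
$T{\left(L \right)} = \sqrt{-7 + L}$
$G = - i \sqrt{15}$ ($G = - \sqrt{-7 - 8} = - \sqrt{-15} = - i \sqrt{15} \approx - 3.873 i$)
$B{\left(C \right)} = 2 C$
$r = -17025483$ ($r = 2839 \left(-5997\right) = -17025483$)
$\sqrt{B{\left(G \right)} + r} = \sqrt{2 \left(- i \sqrt{15}\right) - 17025483} = \sqrt{- 2 i \sqrt{15} - 17025483} = \sqrt{-17025483 - 2 i \sqrt{15}}$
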